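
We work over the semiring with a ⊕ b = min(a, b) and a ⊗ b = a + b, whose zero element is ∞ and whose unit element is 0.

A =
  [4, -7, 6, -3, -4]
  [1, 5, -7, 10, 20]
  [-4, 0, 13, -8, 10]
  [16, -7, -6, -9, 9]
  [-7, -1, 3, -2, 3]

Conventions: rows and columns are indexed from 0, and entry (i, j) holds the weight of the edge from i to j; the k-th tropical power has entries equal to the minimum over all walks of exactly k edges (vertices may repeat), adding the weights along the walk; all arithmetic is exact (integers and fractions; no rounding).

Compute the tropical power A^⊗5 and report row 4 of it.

A^⊗2:
  [-11, -10, -14, -12, -1]
  [-11, -7, -2, -15, -3]
  [0, -15, -14, -17, -8]
  [-10, -16, -15, -18, 0]
  [-4, -14, -8, -11, -11]
A^⊗3:
  [-18, -19, -18, -22, -15]
  [-10, -22, -21, -24, -15]
  [-18, -24, -23, -26, -8]
  [-19, -25, -24, -27, -14]
  [-18, -18, -21, -20, -8]
A^⊗4:
  [-22, -29, -28, -31, -22]
  [-25, -31, -30, -33, -15]
  [-27, -33, -32, -35, -22]
  [-28, -34, -33, -36, -23]
  [-25, -27, -26, -29, -22]
A^⊗5:
  [-32, -38, -37, -40, -26]
  [-34, -40, -39, -42, -29]
  [-36, -42, -41, -44, -31]
  [-37, -43, -42, -45, -32]
  [-30, -36, -35, -38, -29]
Answer: row 4 of A^⊗5 = [-30, -36, -35, -38, -29]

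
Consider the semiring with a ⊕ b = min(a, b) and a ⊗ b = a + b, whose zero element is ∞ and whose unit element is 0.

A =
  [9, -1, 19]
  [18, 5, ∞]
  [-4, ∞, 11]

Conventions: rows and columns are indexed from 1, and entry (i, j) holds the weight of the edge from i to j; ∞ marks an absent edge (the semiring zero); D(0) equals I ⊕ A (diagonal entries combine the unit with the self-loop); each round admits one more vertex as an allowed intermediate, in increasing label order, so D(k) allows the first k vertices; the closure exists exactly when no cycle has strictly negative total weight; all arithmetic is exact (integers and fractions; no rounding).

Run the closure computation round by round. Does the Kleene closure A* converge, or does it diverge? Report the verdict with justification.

D(0):
  [0, -1, 19]
  [18, 0, ∞]
  [-4, ∞, 0]
D(1):
  [0, -1, 19]
  [18, 0, 37]
  [-4, -5, 0]
D(2):
  [0, -1, 19]
  [18, 0, 37]
  [-4, -5, 0]
D(3):
  [0, -1, 19]
  [18, 0, 37]
  [-4, -5, 0]
Key observation: every diagonal entry stays at the unit through all rounds, so no improving cycle exists.
Answer: CONVERGES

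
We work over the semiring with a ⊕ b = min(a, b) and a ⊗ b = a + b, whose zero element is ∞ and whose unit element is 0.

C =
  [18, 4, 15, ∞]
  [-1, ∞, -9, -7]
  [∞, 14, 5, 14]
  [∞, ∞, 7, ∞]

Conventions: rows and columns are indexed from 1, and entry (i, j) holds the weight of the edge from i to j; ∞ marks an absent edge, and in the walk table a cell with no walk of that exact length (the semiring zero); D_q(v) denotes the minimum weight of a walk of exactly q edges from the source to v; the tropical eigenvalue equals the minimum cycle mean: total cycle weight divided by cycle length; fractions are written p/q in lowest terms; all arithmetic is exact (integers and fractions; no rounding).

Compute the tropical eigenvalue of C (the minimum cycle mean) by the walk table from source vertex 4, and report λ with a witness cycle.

q=0: [∞, ∞, ∞, 0]
q=1: [∞, ∞, 7, ∞]
q=2: [∞, 21, 12, 21]
q=3: [20, 26, 12, 14]
q=4: [25, 24, 17, 19]
Optimal cycle mean attained by: cycle 1->2->1, total 4 + (-1), length 2.
Answer: λ = 3/2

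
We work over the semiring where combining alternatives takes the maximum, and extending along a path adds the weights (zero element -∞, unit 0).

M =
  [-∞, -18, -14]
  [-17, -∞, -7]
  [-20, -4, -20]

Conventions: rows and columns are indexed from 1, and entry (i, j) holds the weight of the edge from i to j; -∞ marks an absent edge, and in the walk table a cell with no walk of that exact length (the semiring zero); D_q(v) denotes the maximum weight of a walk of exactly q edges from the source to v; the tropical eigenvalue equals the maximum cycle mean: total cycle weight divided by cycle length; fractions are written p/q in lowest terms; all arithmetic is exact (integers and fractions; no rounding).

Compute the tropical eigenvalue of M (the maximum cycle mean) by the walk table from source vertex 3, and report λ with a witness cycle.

q=0: [-∞, -∞, 0]
q=1: [-20, -4, -20]
q=2: [-21, -24, -11]
q=3: [-31, -15, -31]
Optimal cycle mean attained by: cycle 2->3->2, total (-7) + (-4), length 2.
Answer: λ = -11/2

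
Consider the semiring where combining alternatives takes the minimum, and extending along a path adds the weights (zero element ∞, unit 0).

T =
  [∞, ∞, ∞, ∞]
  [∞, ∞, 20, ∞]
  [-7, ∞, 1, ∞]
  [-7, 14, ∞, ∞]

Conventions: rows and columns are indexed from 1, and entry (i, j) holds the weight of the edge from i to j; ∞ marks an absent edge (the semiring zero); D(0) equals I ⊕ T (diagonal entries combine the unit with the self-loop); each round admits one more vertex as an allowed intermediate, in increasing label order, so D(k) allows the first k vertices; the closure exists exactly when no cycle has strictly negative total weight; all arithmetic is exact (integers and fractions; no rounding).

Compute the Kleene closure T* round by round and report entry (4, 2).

D(0):
  [0, ∞, ∞, ∞]
  [∞, 0, 20, ∞]
  [-7, ∞, 0, ∞]
  [-7, 14, ∞, 0]
D(1):
  [0, ∞, ∞, ∞]
  [∞, 0, 20, ∞]
  [-7, ∞, 0, ∞]
  [-7, 14, ∞, 0]
D(2):
  [0, ∞, ∞, ∞]
  [∞, 0, 20, ∞]
  [-7, ∞, 0, ∞]
  [-7, 14, 34, 0]
D(3):
  [0, ∞, ∞, ∞]
  [13, 0, 20, ∞]
  [-7, ∞, 0, ∞]
  [-7, 14, 34, 0]
D(4):
  [0, ∞, ∞, ∞]
  [13, 0, 20, ∞]
  [-7, ∞, 0, ∞]
  [-7, 14, 34, 0]
Answer: T*[4][2] = 14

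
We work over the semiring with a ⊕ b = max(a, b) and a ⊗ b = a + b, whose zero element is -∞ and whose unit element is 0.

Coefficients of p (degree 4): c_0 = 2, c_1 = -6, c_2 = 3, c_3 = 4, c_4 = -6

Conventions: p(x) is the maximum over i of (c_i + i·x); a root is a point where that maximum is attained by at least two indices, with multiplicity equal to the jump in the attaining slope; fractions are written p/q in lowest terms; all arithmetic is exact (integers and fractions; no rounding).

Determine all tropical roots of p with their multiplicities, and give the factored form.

hull edge (i=0, c=2) to (i=3, c=4): slope 2/3, span 3
hull edge (i=3, c=4) to (i=4, c=-6): slope -10, span 1
Factored form: p(x) = -6 ⊗ (x ⊕ (-2/3)) ⊗ (x ⊕ (-2/3)) ⊗ (x ⊕ (-2/3)) ⊗ (x ⊕ 10)
Answer: roots = -2/3 (mult 3), 10 (mult 1)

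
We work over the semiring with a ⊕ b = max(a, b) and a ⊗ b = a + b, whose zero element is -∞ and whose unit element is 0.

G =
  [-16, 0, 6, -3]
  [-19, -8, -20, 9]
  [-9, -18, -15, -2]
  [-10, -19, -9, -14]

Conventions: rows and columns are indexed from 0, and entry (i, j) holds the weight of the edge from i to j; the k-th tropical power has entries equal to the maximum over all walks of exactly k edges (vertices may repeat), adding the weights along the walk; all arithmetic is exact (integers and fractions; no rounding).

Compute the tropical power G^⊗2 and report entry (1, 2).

G^⊗2:
  [-3, -8, -9, 9]
  [-1, -10, 0, 1]
  [-12, -9, -3, -9]
  [-18, -10, -4, -10]
Key observation: the optimum is the walk 1->3->2, with weight 9 + (-9) = 0.
Optimal value attained by: walk 1->3->2.
Answer: (G^⊗2)[1][2] = 0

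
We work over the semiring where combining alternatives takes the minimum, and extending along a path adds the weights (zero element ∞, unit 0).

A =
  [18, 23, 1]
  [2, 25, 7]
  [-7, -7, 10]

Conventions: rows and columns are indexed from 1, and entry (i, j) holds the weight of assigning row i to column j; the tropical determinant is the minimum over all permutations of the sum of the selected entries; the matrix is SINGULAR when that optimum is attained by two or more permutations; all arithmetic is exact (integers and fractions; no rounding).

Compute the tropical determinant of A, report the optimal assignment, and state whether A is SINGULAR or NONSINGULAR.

σ = (1, 2, 3): 18 + 25 + 10 = 53
σ = (1, 3, 2): 18 + 7 + (-7) = 18
σ = (2, 1, 3): 23 + 2 + 10 = 35
σ = (2, 3, 1): 23 + 7 + (-7) = 23
σ = (3, 1, 2): 1 + 2 + (-7) = -4
σ = (3, 2, 1): 1 + 25 + (-7) = 19
Optimal value attained by: σ = (3, 1, 2).
Answer: det⊕(A) = -4; verdict: NONSINGULAR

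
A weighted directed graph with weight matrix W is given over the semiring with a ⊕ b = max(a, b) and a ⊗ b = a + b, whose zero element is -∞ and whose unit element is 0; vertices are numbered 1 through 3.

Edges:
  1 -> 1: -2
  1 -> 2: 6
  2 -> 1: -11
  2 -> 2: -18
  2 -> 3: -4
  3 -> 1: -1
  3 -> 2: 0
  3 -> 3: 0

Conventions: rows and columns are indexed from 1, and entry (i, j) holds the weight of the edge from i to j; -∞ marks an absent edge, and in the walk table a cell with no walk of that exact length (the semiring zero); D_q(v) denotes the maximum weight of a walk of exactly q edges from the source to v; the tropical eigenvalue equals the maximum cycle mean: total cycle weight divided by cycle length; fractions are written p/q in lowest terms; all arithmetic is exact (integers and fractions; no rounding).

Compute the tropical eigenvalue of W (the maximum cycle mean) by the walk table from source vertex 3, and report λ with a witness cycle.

q=0: [-∞, -∞, 0]
q=1: [-1, 0, 0]
q=2: [-1, 5, 0]
q=3: [-1, 5, 1]
Optimal cycle mean attained by: cycle 1->2->3->1, total 6 + (-4) + (-1), length 3.
Answer: λ = 1/3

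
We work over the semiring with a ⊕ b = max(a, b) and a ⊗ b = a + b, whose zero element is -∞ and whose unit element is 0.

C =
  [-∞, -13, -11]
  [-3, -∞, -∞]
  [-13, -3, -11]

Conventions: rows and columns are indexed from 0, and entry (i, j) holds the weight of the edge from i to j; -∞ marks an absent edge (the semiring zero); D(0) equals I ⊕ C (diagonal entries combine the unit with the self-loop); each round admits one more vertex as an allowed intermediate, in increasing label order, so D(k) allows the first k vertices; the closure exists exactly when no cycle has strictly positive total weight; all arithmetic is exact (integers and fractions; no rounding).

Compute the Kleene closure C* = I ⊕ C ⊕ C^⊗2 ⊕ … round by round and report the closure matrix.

D(0):
  [0, -13, -11]
  [-3, 0, -∞]
  [-13, -3, 0]
D(1):
  [0, -13, -11]
  [-3, 0, -14]
  [-13, -3, 0]
D(2):
  [0, -13, -11]
  [-3, 0, -14]
  [-6, -3, 0]
D(3):
  [0, -13, -11]
  [-3, 0, -14]
  [-6, -3, 0]
Answer: C* = [[0, -13, -11], [-3, 0, -14], [-6, -3, 0]]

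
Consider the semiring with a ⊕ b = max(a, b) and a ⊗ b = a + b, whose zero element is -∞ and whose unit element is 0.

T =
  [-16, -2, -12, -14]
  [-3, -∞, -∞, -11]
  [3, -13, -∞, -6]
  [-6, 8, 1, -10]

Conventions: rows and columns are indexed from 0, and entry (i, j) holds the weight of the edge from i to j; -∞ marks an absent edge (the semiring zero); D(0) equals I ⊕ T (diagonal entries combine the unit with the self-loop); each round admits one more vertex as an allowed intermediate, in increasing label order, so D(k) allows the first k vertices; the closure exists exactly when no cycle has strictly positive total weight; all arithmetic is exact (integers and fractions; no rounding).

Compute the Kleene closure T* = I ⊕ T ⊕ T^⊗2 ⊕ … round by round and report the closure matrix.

D(0):
  [0, -2, -12, -14]
  [-3, 0, -∞, -11]
  [3, -13, 0, -6]
  [-6, 8, 1, 0]
D(1):
  [0, -2, -12, -14]
  [-3, 0, -15, -11]
  [3, 1, 0, -6]
  [-6, 8, 1, 0]
D(2):
  [0, -2, -12, -13]
  [-3, 0, -15, -11]
  [3, 1, 0, -6]
  [5, 8, 1, 0]
D(3):
  [0, -2, -12, -13]
  [-3, 0, -15, -11]
  [3, 1, 0, -6]
  [5, 8, 1, 0]
D(4):
  [0, -2, -12, -13]
  [-3, 0, -10, -11]
  [3, 2, 0, -6]
  [5, 8, 1, 0]
Answer: T* = [[0, -2, -12, -13], [-3, 0, -10, -11], [3, 2, 0, -6], [5, 8, 1, 0]]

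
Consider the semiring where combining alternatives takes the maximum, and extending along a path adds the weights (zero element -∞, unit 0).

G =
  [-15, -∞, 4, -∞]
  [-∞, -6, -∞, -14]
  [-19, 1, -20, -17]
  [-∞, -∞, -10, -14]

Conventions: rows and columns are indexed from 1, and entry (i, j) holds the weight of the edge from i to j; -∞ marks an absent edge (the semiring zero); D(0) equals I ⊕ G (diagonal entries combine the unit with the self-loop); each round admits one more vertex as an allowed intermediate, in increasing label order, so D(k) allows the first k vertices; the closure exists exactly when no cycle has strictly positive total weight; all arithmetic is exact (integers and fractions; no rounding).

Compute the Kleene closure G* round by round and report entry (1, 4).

D(0):
  [0, -∞, 4, -∞]
  [-∞, 0, -∞, -14]
  [-19, 1, 0, -17]
  [-∞, -∞, -10, 0]
D(1):
  [0, -∞, 4, -∞]
  [-∞, 0, -∞, -14]
  [-19, 1, 0, -17]
  [-∞, -∞, -10, 0]
D(2):
  [0, -∞, 4, -∞]
  [-∞, 0, -∞, -14]
  [-19, 1, 0, -13]
  [-∞, -∞, -10, 0]
D(3):
  [0, 5, 4, -9]
  [-∞, 0, -∞, -14]
  [-19, 1, 0, -13]
  [-29, -9, -10, 0]
D(4):
  [0, 5, 4, -9]
  [-43, 0, -24, -14]
  [-19, 1, 0, -13]
  [-29, -9, -10, 0]
Answer: G*[1][4] = -9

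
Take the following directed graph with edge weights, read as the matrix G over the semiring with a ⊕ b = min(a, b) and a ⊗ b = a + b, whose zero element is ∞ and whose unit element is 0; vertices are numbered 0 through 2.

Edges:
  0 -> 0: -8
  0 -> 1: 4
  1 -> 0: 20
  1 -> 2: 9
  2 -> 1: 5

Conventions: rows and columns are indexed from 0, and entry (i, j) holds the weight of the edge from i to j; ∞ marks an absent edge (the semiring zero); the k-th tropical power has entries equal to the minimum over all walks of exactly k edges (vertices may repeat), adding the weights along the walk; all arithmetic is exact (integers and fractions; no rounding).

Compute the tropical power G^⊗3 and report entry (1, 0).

G^⊗2:
  [-16, -4, 13]
  [12, 14, ∞]
  [25, ∞, 14]
G^⊗3:
  [-24, -12, 5]
  [4, 16, 23]
  [17, 19, ∞]
Key observation: the optimum is the walk 1->0->0->0, with weight 20 + (-8) + (-8) = 4.
Optimal value attained by: walk 1->0->0->0.
Answer: (G^⊗3)[1][0] = 4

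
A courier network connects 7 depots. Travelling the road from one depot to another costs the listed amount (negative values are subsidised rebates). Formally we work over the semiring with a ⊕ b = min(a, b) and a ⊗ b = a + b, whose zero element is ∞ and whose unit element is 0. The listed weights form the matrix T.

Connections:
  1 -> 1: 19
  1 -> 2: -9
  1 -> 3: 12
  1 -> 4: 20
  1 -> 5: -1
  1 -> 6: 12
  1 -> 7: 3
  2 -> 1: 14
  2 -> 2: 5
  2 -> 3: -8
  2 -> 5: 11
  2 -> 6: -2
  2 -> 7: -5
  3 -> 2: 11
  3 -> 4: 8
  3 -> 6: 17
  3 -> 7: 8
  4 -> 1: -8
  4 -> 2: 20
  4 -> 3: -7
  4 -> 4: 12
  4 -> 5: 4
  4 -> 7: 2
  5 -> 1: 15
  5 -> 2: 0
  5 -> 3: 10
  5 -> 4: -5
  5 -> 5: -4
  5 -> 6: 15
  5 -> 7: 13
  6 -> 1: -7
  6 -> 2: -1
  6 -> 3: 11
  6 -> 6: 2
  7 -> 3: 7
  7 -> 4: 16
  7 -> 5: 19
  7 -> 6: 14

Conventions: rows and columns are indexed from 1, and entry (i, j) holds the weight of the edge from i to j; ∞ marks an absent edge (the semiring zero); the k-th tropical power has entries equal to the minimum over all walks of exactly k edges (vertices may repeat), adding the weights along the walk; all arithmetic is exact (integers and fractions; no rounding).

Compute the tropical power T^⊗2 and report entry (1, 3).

T^⊗2:
  [5, -4, -17, -6, -5, -11, -14]
  [-9, -3, -3, 0, 7, 0, 0]
  [0, 16, 1, 20, 12, 9, 6]
  [4, -17, 4, -1, -9, 4, -5]
  [-13, -4, -12, -9, -8, -2, -5]
  [-5, -16, -9, 13, -8, -3, -6]
  [7, 13, 9, 14, 15, 16, 15]
Key observation: the optimum is the walk 1->2->3, with weight (-9) + (-8) = -17.
Optimal value attained by: walk 1->2->3.
Answer: (T^⊗2)[1][3] = -17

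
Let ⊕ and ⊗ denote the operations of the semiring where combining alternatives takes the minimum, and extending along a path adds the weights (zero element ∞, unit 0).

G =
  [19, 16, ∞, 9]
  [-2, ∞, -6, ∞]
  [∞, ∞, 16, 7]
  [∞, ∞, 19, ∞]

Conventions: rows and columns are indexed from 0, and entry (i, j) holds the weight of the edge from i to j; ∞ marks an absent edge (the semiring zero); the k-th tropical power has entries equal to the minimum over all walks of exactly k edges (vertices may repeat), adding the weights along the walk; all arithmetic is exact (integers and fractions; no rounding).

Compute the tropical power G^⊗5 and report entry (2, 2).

G^⊗2:
  [14, 35, 10, 28]
  [17, 14, 10, 1]
  [∞, ∞, 26, 23]
  [∞, ∞, 35, 26]
G^⊗3:
  [33, 30, 26, 17]
  [12, 33, 8, 17]
  [∞, ∞, 42, 33]
  [∞, ∞, 45, 42]
G^⊗4:
  [28, 49, 24, 33]
  [31, 28, 24, 15]
  [∞, ∞, 52, 49]
  [∞, ∞, 61, 52]
G^⊗5:
  [47, 44, 40, 31]
  [26, 47, 22, 31]
  [∞, ∞, 68, 59]
  [∞, ∞, 71, 68]
Key observation: the optimum is the walk 2->2->3->2->3->2, with weight 16 + 7 + 19 + 7 + 19 = 68.
Optimal value attained by: walk 2->2->3->2->3->2.
Answer: (G^⊗5)[2][2] = 68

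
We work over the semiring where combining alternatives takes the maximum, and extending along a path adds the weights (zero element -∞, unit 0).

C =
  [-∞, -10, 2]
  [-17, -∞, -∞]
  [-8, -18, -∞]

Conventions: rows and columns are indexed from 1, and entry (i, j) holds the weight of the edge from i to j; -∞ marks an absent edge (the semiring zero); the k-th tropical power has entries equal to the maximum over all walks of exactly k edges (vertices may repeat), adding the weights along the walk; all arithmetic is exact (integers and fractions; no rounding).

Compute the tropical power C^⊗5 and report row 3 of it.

C^⊗2:
  [-6, -16, -∞]
  [-∞, -27, -15]
  [-35, -18, -6]
C^⊗3:
  [-33, -16, -4]
  [-23, -33, -∞]
  [-14, -24, -33]
C^⊗4:
  [-12, -22, -31]
  [-50, -33, -21]
  [-41, -24, -12]
C^⊗5:
  [-39, -22, -10]
  [-29, -39, -48]
  [-20, -30, -39]
Answer: row 3 of C^⊗5 = [-20, -30, -39]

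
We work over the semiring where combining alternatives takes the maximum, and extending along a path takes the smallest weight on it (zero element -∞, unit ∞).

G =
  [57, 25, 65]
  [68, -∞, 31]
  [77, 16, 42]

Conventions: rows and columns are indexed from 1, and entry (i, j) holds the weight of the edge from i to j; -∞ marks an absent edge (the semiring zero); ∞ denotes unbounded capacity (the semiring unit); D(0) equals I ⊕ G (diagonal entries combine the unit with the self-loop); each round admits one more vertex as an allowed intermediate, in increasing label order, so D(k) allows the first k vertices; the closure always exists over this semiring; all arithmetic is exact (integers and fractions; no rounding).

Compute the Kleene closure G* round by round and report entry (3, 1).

D(0):
  [∞, 25, 65]
  [68, ∞, 31]
  [77, 16, ∞]
D(1):
  [∞, 25, 65]
  [68, ∞, 65]
  [77, 25, ∞]
D(2):
  [∞, 25, 65]
  [68, ∞, 65]
  [77, 25, ∞]
D(3):
  [∞, 25, 65]
  [68, ∞, 65]
  [77, 25, ∞]
Answer: G*[3][1] = 77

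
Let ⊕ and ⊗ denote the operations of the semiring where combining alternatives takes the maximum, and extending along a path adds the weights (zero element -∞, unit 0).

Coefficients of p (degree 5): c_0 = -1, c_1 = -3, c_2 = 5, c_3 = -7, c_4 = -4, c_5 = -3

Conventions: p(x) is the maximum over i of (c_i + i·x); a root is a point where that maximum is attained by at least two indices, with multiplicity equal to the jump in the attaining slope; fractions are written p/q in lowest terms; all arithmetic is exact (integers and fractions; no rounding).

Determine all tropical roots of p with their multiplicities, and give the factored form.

hull edge (i=0, c=-1) to (i=2, c=5): slope 3, span 2
hull edge (i=2, c=5) to (i=5, c=-3): slope -8/3, span 3
Factored form: p(x) = -3 ⊗ (x ⊕ (-3)) ⊗ (x ⊕ (-3)) ⊗ (x ⊕ 8/3) ⊗ (x ⊕ 8/3) ⊗ (x ⊕ 8/3)
Answer: roots = -3 (mult 2), 8/3 (mult 3)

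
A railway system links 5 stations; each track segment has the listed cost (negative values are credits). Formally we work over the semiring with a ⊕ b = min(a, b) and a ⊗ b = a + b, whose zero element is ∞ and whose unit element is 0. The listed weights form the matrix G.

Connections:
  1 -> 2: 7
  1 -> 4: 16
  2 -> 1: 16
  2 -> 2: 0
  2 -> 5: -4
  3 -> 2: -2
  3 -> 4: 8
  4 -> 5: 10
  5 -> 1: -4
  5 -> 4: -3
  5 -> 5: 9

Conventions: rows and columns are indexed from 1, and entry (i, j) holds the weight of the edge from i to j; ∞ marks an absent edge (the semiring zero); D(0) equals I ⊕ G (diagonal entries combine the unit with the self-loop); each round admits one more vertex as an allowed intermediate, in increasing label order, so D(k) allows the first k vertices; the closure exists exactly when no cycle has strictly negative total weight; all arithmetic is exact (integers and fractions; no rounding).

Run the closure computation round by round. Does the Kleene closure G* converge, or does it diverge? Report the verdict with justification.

D(0):
  [0, 7, ∞, 16, ∞]
  [16, 0, ∞, ∞, -4]
  [∞, -2, 0, 8, ∞]
  [∞, ∞, ∞, 0, 10]
  [-4, ∞, ∞, -3, 0]
D(1):
  [0, 7, ∞, 16, ∞]
  [16, 0, ∞, 32, -4]
  [∞, -2, 0, 8, ∞]
  [∞, ∞, ∞, 0, 10]
  [-4, 3, ∞, -3, 0]
Detection: at round 2, diagonal entry (5, 5) turns strictly negative.
Key observation: the cycle 5->1->2->5 has total weight (-4) + 7 + (-4), which is strictly negative.
Answer: DIVERGES — negative cycle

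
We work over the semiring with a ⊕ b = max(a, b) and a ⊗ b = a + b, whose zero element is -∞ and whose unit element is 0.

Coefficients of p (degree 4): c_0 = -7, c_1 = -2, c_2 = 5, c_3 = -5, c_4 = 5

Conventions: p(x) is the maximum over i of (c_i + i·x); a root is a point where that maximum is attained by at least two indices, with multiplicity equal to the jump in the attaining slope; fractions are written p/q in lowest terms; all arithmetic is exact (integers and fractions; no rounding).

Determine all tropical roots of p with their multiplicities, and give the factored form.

hull edge (i=0, c=-7) to (i=2, c=5): slope 6, span 2
hull edge (i=2, c=5) to (i=4, c=5): slope 0, span 2
Factored form: p(x) = 5 ⊗ (x ⊕ (-6)) ⊗ (x ⊕ (-6)) ⊗ (x ⊕ 0) ⊗ (x ⊕ 0)
Answer: roots = -6 (mult 2), 0 (mult 2)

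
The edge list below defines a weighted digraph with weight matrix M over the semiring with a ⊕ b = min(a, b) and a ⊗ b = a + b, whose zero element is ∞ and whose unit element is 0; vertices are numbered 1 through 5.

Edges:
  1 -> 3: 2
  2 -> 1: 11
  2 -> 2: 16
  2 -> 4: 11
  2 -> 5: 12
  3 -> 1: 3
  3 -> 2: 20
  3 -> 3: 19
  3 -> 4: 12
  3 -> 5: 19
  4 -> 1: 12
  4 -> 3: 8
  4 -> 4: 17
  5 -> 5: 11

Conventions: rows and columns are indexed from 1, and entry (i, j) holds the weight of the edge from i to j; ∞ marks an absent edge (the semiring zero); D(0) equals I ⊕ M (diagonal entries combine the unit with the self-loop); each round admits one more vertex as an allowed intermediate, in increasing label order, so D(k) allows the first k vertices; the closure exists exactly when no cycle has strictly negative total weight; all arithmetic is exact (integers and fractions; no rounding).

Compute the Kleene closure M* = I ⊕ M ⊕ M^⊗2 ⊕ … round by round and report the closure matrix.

D(0):
  [0, ∞, 2, ∞, ∞]
  [11, 0, ∞, 11, 12]
  [3, 20, 0, 12, 19]
  [12, ∞, 8, 0, ∞]
  [∞, ∞, ∞, ∞, 0]
D(1):
  [0, ∞, 2, ∞, ∞]
  [11, 0, 13, 11, 12]
  [3, 20, 0, 12, 19]
  [12, ∞, 8, 0, ∞]
  [∞, ∞, ∞, ∞, 0]
D(2):
  [0, ∞, 2, ∞, ∞]
  [11, 0, 13, 11, 12]
  [3, 20, 0, 12, 19]
  [12, ∞, 8, 0, ∞]
  [∞, ∞, ∞, ∞, 0]
D(3):
  [0, 22, 2, 14, 21]
  [11, 0, 13, 11, 12]
  [3, 20, 0, 12, 19]
  [11, 28, 8, 0, 27]
  [∞, ∞, ∞, ∞, 0]
D(4):
  [0, 22, 2, 14, 21]
  [11, 0, 13, 11, 12]
  [3, 20, 0, 12, 19]
  [11, 28, 8, 0, 27]
  [∞, ∞, ∞, ∞, 0]
D(5):
  [0, 22, 2, 14, 21]
  [11, 0, 13, 11, 12]
  [3, 20, 0, 12, 19]
  [11, 28, 8, 0, 27]
  [∞, ∞, ∞, ∞, 0]
Answer: M* = [[0, 22, 2, 14, 21], [11, 0, 13, 11, 12], [3, 20, 0, 12, 19], [11, 28, 8, 0, 27], [∞, ∞, ∞, ∞, 0]]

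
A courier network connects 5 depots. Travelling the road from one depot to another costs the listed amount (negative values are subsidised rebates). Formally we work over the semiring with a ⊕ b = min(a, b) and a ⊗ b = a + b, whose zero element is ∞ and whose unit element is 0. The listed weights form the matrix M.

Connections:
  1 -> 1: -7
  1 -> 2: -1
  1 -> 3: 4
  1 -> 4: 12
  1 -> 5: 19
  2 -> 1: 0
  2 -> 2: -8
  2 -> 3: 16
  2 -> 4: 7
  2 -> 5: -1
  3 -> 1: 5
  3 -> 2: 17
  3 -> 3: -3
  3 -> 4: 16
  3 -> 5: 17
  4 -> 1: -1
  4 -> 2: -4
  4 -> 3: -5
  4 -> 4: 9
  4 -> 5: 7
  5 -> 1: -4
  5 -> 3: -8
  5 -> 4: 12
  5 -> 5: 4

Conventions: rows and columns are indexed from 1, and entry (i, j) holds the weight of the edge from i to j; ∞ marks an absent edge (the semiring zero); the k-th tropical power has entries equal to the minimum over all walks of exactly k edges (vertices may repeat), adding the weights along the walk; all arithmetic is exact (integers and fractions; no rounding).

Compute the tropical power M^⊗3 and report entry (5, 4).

M^⊗2:
  [-14, -9, -3, 5, -2]
  [-8, -16, -9, -1, -9]
  [-2, 4, -6, 13, 14]
  [-8, -12, -8, 3, -5]
  [-11, -5, -11, 8, 8]
M^⊗3:
  [-21, -17, -10, -2, -10]
  [-16, -24, -17, -9, -17]
  [-9, -4, -9, 10, 3]
  [-15, -20, -13, -5, -13]
  [-18, -13, -14, 1, -6]
Key observation: the optimum is the walk 5->1->1->4, with weight (-4) + (-7) + 12 = 1.
Optimal value attained by: walk 5->1->1->4.
Answer: (M^⊗3)[5][4] = 1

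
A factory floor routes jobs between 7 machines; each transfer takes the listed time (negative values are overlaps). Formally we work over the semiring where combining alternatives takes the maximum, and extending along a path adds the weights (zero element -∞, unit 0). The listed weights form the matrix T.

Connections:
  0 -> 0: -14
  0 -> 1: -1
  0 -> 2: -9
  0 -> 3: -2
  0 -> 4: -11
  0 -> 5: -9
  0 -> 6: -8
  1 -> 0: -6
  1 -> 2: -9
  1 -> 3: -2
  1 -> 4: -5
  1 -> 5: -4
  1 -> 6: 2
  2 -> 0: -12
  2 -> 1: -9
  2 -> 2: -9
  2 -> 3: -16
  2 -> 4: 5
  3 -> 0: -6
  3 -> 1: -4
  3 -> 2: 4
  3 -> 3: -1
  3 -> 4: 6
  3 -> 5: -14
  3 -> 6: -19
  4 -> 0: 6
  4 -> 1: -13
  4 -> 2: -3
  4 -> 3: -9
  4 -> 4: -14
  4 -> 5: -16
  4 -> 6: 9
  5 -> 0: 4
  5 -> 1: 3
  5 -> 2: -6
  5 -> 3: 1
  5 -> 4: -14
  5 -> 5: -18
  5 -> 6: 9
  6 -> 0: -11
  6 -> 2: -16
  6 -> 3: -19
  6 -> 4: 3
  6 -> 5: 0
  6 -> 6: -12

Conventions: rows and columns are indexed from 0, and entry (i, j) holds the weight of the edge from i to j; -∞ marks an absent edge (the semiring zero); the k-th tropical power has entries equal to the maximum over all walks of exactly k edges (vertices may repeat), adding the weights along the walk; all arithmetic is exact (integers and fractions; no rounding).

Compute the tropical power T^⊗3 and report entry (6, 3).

T^⊗2:
  [-5, -6, 2, -3, 4, -5, 1]
  [1, -1, 2, -3, 5, 2, 5]
  [11, -8, 2, -4, -4, -11, 14]
  [12, -5, 3, -2, 9, -8, 15]
  [-2, 5, -3, 4, 12, 9, -2]
  [-2, 3, 5, 2, 12, 9, 5]
  [9, 3, 0, 1, -9, -12, 12]
T^⊗3:
  [10, -2, 1, -4, 7, 1, 13]
  [11, 5, 2, 3, 8, 5, 14]
  [3, 10, 2, 9, 17, 14, 5]
  [15, 11, 6, 10, 18, 15, 18]
  [18, 12, 9, 10, 10, 1, 21]
  [18, 12, 9, 10, 10, 5, 21]
  [1, 8, 5, 7, 15, 12, 5]
Key observation: the optimum is the walk 6->4->0->3, with weight 3 + 6 + (-2) = 7.
Optimal value attained by: walk 6->4->0->3.
Answer: (T^⊗3)[6][3] = 7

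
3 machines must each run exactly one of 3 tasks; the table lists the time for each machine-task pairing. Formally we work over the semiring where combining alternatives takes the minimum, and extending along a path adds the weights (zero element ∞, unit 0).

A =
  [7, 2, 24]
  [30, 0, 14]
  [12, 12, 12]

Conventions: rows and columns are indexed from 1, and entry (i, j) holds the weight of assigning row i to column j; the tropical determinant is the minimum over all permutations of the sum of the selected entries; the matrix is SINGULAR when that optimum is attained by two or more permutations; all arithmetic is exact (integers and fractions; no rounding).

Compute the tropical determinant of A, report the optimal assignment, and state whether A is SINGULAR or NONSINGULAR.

σ = (1, 2, 3): 7 + 0 + 12 = 19
σ = (1, 3, 2): 7 + 14 + 12 = 33
σ = (2, 1, 3): 2 + 30 + 12 = 44
σ = (2, 3, 1): 2 + 14 + 12 = 28
σ = (3, 1, 2): 24 + 30 + 12 = 66
σ = (3, 2, 1): 24 + 0 + 12 = 36
Optimal value attained by: σ = (1, 2, 3).
Answer: det⊕(A) = 19; verdict: NONSINGULAR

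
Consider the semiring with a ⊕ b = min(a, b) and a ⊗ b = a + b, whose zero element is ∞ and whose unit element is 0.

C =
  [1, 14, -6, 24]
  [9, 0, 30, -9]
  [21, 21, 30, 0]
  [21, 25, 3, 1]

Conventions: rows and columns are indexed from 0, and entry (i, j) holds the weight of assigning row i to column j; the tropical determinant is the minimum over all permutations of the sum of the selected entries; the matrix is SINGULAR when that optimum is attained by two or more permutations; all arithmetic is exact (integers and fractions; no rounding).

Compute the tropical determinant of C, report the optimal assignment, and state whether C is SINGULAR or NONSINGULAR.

σ = (0, 1, 2, 3): 1 + 0 + 30 + 1 = 32
σ = (0, 1, 3, 2): 1 + 0 + 0 + 3 = 4
σ = (0, 2, 1, 3): 1 + 30 + 21 + 1 = 53
σ = (0, 2, 3, 1): 1 + 30 + 0 + 25 = 56
σ = (0, 3, 1, 2): 1 + (-9) + 21 + 3 = 16
σ = (0, 3, 2, 1): 1 + (-9) + 30 + 25 = 47
σ = (1, 0, 2, 3): 14 + 9 + 30 + 1 = 54
σ = (1, 0, 3, 2): 14 + 9 + 0 + 3 = 26
σ = (1, 2, 0, 3): 14 + 30 + 21 + 1 = 66
σ = (1, 2, 3, 0): 14 + 30 + 0 + 21 = 65
σ = (1, 3, 0, 2): 14 + (-9) + 21 + 3 = 29
σ = (1, 3, 2, 0): 14 + (-9) + 30 + 21 = 56
σ = (2, 0, 1, 3): (-6) + 9 + 21 + 1 = 25
σ = (2, 0, 3, 1): (-6) + 9 + 0 + 25 = 28
σ = (2, 1, 0, 3): (-6) + 0 + 21 + 1 = 16
σ = (2, 1, 3, 0): (-6) + 0 + 0 + 21 = 15
σ = (2, 3, 0, 1): (-6) + (-9) + 21 + 25 = 31
σ = (2, 3, 1, 0): (-6) + (-9) + 21 + 21 = 27
σ = (3, 0, 1, 2): 24 + 9 + 21 + 3 = 57
σ = (3, 0, 2, 1): 24 + 9 + 30 + 25 = 88
σ = (3, 1, 0, 2): 24 + 0 + 21 + 3 = 48
σ = (3, 1, 2, 0): 24 + 0 + 30 + 21 = 75
σ = (3, 2, 0, 1): 24 + 30 + 21 + 25 = 100
σ = (3, 2, 1, 0): 24 + 30 + 21 + 21 = 96
Optimal value attained by: σ = (0, 1, 3, 2).
Answer: det⊕(C) = 4; verdict: NONSINGULAR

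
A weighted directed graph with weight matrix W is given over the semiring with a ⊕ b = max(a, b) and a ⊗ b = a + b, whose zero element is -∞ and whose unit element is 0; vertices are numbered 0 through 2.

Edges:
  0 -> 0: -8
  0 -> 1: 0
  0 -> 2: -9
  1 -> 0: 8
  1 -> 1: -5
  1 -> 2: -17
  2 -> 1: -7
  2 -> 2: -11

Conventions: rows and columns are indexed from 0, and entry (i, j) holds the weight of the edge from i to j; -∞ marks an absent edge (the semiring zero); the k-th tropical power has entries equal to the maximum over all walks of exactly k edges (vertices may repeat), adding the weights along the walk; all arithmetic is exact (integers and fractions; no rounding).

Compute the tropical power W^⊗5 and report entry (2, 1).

W^⊗2:
  [8, -5, -17]
  [3, 8, -1]
  [1, -12, -22]
W^⊗3:
  [3, 8, -1]
  [16, 3, -6]
  [-4, 1, -8]
W^⊗4:
  [16, 3, -6]
  [11, 16, 7]
  [9, -4, -13]
W^⊗5:
  [11, 16, 7]
  [24, 11, 2]
  [4, 9, 0]
Key observation: the optimum is the walk 2->1->0->1->0->1, with weight (-7) + 8 + 0 + 8 + 0 = 9.
Optimal value attained by: walk 2->1->0->1->0->1.
Answer: (W^⊗5)[2][1] = 9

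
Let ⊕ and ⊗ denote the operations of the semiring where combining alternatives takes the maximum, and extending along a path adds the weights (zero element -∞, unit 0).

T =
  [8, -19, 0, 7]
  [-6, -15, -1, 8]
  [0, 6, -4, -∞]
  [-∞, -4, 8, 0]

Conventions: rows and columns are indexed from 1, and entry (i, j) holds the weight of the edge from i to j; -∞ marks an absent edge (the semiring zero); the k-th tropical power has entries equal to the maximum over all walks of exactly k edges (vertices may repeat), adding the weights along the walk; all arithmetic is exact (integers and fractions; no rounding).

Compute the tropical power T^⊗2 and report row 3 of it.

T^⊗2:
  [16, 6, 15, 15]
  [2, 5, 16, 8]
  [8, 2, 5, 14]
  [8, 14, 8, 4]
Answer: row 3 of T^⊗2 = [8, 2, 5, 14]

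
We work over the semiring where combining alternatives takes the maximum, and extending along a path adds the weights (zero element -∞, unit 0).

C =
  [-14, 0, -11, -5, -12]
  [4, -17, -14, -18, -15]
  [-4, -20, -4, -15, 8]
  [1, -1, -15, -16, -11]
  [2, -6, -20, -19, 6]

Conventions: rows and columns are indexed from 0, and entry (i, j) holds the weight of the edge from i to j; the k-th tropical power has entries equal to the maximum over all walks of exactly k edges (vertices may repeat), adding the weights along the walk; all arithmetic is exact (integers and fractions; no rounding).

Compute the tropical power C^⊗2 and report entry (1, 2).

C^⊗2:
  [4, -6, -14, -18, -3]
  [-10, 4, -7, -1, -6]
  [10, 2, -8, -9, 14]
  [3, 1, -10, -4, -5]
  [8, 2, -9, -3, 12]
Key observation: the optimum is the walk 1->0->2, with weight 4 + (-11) = -7.
Optimal value attained by: walk 1->0->2.
Answer: (C^⊗2)[1][2] = -7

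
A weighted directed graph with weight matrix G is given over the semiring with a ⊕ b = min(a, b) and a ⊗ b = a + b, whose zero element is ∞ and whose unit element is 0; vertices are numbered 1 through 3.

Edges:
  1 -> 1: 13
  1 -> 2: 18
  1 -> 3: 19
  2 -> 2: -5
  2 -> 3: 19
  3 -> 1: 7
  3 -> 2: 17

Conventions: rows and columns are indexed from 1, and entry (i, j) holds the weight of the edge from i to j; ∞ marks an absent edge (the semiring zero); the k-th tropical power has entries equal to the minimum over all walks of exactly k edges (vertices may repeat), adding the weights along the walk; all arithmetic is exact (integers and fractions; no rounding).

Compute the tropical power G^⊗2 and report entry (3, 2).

G^⊗2:
  [26, 13, 32]
  [26, -10, 14]
  [20, 12, 26]
Key observation: the optimum is the walk 3->2->2, with weight 17 + (-5) = 12.
Optimal value attained by: walk 3->2->2.
Answer: (G^⊗2)[3][2] = 12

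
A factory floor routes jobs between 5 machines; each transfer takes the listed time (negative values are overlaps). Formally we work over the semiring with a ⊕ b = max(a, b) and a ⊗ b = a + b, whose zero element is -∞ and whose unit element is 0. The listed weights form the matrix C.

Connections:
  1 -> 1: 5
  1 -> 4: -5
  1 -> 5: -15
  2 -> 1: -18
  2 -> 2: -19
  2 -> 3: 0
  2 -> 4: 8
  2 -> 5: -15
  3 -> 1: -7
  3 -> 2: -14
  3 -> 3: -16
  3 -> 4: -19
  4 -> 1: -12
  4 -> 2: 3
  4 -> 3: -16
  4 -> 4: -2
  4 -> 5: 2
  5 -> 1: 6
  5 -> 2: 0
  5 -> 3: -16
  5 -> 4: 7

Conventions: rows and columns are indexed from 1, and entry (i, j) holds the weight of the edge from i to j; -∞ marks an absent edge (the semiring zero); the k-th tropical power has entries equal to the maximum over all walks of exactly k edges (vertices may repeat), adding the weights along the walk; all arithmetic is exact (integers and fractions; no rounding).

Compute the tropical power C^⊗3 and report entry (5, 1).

C^⊗2:
  [10, -2, -21, 0, -3]
  [-4, 11, -8, 6, 10]
  [-2, -16, -14, -6, -17]
  [8, 2, 3, 11, 0]
  [11, 10, 0, 8, 9]
C^⊗3:
  [15, 3, -2, 6, 2]
  [16, 10, 11, 19, 8]
  [3, -3, -16, -7, -4]
  [13, 14, 2, 10, 13]
  [16, 11, 10, 18, 10]
Key observation: the optimum is the walk 5->1->1->1, with weight 6 + 5 + 5 = 16.
Optimal value attained by: walk 5->1->1->1.
Answer: (C^⊗3)[5][1] = 16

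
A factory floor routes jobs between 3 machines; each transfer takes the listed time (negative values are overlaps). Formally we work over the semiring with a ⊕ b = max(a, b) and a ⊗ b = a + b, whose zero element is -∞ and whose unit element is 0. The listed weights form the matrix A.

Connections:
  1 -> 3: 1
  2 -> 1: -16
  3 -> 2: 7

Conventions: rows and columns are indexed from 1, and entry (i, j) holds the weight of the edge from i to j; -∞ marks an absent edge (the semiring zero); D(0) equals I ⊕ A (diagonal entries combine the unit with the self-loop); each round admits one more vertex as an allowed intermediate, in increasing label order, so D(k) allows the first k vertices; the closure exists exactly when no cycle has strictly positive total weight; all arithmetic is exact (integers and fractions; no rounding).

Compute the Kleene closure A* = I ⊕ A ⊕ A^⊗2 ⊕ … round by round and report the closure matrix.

D(0):
  [0, -∞, 1]
  [-16, 0, -∞]
  [-∞, 7, 0]
D(1):
  [0, -∞, 1]
  [-16, 0, -15]
  [-∞, 7, 0]
D(2):
  [0, -∞, 1]
  [-16, 0, -15]
  [-9, 7, 0]
D(3):
  [0, 8, 1]
  [-16, 0, -15]
  [-9, 7, 0]
Answer: A* = [[0, 8, 1], [-16, 0, -15], [-9, 7, 0]]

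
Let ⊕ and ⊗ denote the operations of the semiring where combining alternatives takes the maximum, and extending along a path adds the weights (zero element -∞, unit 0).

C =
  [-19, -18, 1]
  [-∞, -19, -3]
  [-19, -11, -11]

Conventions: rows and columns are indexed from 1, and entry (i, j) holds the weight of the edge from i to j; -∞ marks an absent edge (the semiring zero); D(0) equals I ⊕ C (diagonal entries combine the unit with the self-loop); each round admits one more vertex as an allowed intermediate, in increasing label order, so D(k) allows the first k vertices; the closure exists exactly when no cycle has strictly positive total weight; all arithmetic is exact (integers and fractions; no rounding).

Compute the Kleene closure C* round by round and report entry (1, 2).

D(0):
  [0, -18, 1]
  [-∞, 0, -3]
  [-19, -11, 0]
D(1):
  [0, -18, 1]
  [-∞, 0, -3]
  [-19, -11, 0]
D(2):
  [0, -18, 1]
  [-∞, 0, -3]
  [-19, -11, 0]
D(3):
  [0, -10, 1]
  [-22, 0, -3]
  [-19, -11, 0]
Answer: C*[1][2] = -10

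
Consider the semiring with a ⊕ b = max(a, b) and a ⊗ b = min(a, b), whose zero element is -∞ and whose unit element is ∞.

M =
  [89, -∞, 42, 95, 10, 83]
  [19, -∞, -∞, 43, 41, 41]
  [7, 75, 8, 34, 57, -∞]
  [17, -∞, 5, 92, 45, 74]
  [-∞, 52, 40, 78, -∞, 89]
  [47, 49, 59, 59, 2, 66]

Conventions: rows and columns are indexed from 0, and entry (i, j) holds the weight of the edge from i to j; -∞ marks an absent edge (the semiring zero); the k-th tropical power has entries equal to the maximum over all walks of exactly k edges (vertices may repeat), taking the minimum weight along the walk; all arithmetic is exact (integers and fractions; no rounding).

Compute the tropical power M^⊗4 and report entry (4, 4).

M^⊗2:
  [89, 49, 59, 92, 45, 83]
  [41, 41, 41, 43, 43, 43]
  [19, 52, 40, 57, 41, 57]
  [47, 49, 59, 92, 45, 74]
  [47, 49, 59, 78, 45, 74]
  [47, 59, 59, 59, 57, 66]
M^⊗3:
  [89, 59, 59, 92, 57, 83]
  [43, 43, 43, 43, 43, 43]
  [47, 49, 57, 57, 45, 57]
  [47, 59, 59, 92, 57, 74]
  [47, 59, 59, 78, 57, 74]
  [47, 59, 59, 59, 57, 66]
M^⊗4:
  [89, 59, 59, 92, 57, 83]
  [43, 43, 43, 43, 43, 43]
  [47, 57, 57, 57, 57, 57]
  [47, 59, 59, 92, 57, 74]
  [47, 59, 59, 78, 57, 74]
  [47, 59, 59, 59, 57, 66]
Key observation: the optimum is the walk 4->3->5->2->4, with weight 78 min 74 min 59 min 57 = 57.
Optimal value attained by: walk 4->3->5->2->4.
Answer: (M^⊗4)[4][4] = 57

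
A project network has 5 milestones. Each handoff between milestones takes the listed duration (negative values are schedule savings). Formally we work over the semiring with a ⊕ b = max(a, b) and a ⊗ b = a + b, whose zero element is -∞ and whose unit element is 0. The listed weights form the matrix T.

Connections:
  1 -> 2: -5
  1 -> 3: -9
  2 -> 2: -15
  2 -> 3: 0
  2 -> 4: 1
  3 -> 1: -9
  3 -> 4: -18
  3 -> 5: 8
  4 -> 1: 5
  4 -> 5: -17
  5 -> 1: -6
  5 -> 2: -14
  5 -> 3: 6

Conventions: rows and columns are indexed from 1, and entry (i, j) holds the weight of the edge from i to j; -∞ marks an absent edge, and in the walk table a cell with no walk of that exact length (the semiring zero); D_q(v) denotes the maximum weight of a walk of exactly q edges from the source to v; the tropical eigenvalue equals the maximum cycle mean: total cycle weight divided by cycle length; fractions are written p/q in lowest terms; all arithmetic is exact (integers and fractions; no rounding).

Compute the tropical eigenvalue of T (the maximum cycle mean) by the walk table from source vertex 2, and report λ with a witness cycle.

q=0: [-∞, 0, -∞, -∞, -∞]
q=1: [-∞, -15, 0, 1, -∞]
q=2: [6, -30, -15, -14, 8]
q=3: [2, 1, 14, -29, -7]
q=4: [5, -3, 1, 2, 22]
q=5: [16, 8, 28, -2, 9]
Optimal cycle mean attained by: cycle 3->5->3, total 8 + 6, length 2.
Answer: λ = 7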